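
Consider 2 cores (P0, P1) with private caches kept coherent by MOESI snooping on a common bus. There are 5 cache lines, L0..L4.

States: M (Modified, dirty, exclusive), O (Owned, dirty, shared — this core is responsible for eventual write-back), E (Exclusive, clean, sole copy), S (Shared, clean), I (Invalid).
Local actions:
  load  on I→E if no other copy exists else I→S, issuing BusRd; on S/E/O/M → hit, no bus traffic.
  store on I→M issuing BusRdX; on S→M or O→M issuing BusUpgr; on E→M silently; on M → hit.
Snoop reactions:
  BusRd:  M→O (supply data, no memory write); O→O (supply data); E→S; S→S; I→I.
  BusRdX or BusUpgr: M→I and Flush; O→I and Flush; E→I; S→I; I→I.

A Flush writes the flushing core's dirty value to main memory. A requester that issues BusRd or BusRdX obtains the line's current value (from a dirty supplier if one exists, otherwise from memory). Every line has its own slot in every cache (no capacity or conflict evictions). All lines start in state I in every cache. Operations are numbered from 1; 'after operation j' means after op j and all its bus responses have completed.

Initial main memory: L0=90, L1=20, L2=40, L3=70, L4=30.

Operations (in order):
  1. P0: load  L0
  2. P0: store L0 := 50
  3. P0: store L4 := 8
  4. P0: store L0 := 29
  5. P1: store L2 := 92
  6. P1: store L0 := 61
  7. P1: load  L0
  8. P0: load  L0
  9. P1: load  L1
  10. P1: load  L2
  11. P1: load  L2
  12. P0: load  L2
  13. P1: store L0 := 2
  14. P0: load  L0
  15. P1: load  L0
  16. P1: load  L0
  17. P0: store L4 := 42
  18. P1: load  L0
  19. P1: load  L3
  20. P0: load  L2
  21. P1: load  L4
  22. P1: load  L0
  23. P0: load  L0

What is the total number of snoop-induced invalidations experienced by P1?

[1] P0: load  L0 | P0:E(90), P1:I | bus: BusRd
[2] P0: store L0 := 50 | P0:M(50), P1:I | bus: none
[3] P0: store L4 := 8 | P0:M(8), P1:I | bus: BusRdX
[4] P0: store L0 := 29 | P0:M(29), P1:I | bus: none
[5] P1: store L2 := 92 | P0:I, P1:M(92) | bus: BusRdX
[6] P1: store L0 := 61 | P0:I, P1:M(61) | bus: BusRdX,Flush
[7] P1: load  L0 | P0:I, P1:M(61) | bus: none
[8] P0: load  L0 | P0:S(61), P1:O(61) | bus: BusRd
[9] P1: load  L1 | P0:I, P1:E(20) | bus: BusRd
[10] P1: load  L2 | P0:I, P1:M(92) | bus: none
[11] P1: load  L2 | P0:I, P1:M(92) | bus: none
[12] P0: load  L2 | P0:S(92), P1:O(92) | bus: BusRd
[13] P1: store L0 := 2 | P0:I, P1:M(2) | bus: BusUpgr
[14] P0: load  L0 | P0:S(2), P1:O(2) | bus: BusRd
[15] P1: load  L0 | P0:S(2), P1:O(2) | bus: none
[16] P1: load  L0 | P0:S(2), P1:O(2) | bus: none
[17] P0: store L4 := 42 | P0:M(42), P1:I | bus: none
[18] P1: load  L0 | P0:S(2), P1:O(2) | bus: none
[19] P1: load  L3 | P0:I, P1:E(70) | bus: BusRd
[20] P0: load  L2 | P0:S(92), P1:O(92) | bus: none
[21] P1: load  L4 | P0:O(42), P1:S(42) | bus: BusRd
[22] P1: load  L0 | P0:S(2), P1:O(2) | bus: none
[23] P0: load  L0 | P0:S(2), P1:O(2) | bus: none

invalidations = 0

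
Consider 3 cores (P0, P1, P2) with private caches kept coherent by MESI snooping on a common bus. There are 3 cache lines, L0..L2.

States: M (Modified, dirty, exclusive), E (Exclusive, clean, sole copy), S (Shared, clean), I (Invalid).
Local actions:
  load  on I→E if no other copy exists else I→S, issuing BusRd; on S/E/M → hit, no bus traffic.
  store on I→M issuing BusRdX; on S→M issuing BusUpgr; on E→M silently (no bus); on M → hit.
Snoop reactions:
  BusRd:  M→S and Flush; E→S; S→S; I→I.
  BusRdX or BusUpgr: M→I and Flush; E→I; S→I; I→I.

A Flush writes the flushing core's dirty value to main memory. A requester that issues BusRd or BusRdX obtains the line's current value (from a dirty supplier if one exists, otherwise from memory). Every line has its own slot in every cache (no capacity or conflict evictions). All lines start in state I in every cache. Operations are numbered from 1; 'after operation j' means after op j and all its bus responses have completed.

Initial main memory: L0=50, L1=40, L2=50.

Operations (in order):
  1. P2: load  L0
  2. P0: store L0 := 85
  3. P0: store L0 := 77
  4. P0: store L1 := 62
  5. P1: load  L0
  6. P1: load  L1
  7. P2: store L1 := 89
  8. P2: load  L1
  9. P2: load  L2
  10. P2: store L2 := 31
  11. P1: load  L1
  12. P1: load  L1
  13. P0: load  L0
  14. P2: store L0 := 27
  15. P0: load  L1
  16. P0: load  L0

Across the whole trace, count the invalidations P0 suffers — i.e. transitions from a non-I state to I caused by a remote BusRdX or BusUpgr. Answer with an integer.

step 1: P2: load  L0  ⟶  IIE  (L0)  txn=BusRd  M[L0]=50
step 2: P0: store L0 := 85  ⟶  MII  (L0)  txn=BusRdX  M[L0]=50
step 3: P0: store L0 := 77  ⟶  MII  (L0)  txn=∅  M[L0]=50
step 4: P0: store L1 := 62  ⟶  MII  (L1)  txn=BusRdX  M[L1]=40
step 5: P1: load  L0  ⟶  SSI  (L0)  txn=BusRd+Flush  M[L0]=77
step 6: P1: load  L1  ⟶  SSI  (L1)  txn=BusRd+Flush  M[L1]=62
step 7: P2: store L1 := 89  ⟶  IIM  (L1)  txn=BusRdX  M[L1]=62
step 8: P2: load  L1  ⟶  IIM  (L1)  txn=∅  M[L1]=62
step 9: P2: load  L2  ⟶  IIE  (L2)  txn=BusRd  M[L2]=50
step 10: P2: store L2 := 31  ⟶  IIM  (L2)  txn=∅  M[L2]=50
step 11: P1: load  L1  ⟶  ISS  (L1)  txn=BusRd+Flush  M[L1]=89
step 12: P1: load  L1  ⟶  ISS  (L1)  txn=∅  M[L1]=89
step 13: P0: load  L0  ⟶  SSI  (L0)  txn=∅  M[L0]=77
step 14: P2: store L0 := 27  ⟶  IIM  (L0)  txn=BusRdX  M[L0]=77
step 15: P0: load  L1  ⟶  SSS  (L1)  txn=BusRd  M[L1]=89
step 16: P0: load  L0  ⟶  SIS  (L0)  txn=BusRd+Flush  M[L0]=27

invalidations = 2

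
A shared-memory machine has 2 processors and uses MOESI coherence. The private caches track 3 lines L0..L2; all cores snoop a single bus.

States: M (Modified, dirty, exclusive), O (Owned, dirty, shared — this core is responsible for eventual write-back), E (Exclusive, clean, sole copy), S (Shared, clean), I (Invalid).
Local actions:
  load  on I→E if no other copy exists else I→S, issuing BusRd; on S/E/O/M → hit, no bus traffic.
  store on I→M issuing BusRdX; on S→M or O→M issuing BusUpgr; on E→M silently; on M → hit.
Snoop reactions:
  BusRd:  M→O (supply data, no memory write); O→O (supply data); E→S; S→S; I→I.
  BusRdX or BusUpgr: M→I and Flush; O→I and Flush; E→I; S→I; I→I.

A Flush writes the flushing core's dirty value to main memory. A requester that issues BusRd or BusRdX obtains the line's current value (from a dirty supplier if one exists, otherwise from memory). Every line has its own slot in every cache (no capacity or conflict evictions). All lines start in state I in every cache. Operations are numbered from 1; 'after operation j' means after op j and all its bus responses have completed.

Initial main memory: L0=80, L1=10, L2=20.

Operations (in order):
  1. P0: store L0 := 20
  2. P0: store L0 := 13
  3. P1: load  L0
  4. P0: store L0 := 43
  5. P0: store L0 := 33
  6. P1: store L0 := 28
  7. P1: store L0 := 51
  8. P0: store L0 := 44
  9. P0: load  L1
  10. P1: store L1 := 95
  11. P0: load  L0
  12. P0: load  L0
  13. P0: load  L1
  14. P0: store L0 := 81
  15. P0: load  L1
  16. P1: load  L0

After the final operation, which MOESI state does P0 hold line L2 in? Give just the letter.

state = I

  op1 P0: store L0 := 20 → M/I on L0; bus BusRdX; mem=80
  op2 P0: store L0 := 13 → M/I on L0; bus (none); mem=80
  op3 P1: load  L0 → O/S on L0; bus BusRd; mem=80
  op4 P0: store L0 := 43 → M/I on L0; bus BusUpgr; mem=80
  op5 P0: store L0 := 33 → M/I on L0; bus (none); mem=80
  op6 P1: store L0 := 28 → I/M on L0; bus BusRdX Flush; mem=33
  op7 P1: store L0 := 51 → I/M on L0; bus (none); mem=33
  op8 P0: store L0 := 44 → M/I on L0; bus BusRdX Flush; mem=51
  op9 P0: load  L1 → E/I on L1; bus BusRd; mem=10
  op10 P1: store L1 := 95 → I/M on L1; bus BusRdX; mem=10
  op11 P0: load  L0 → M/I on L0; bus (none); mem=51
  op12 P0: load  L0 → M/I on L0; bus (none); mem=51
  op13 P0: load  L1 → S/O on L1; bus BusRd; mem=10
  op14 P0: store L0 := 81 → M/I on L0; bus (none); mem=51
  op15 P0: load  L1 → S/O on L1; bus (none); mem=10
  op16 P1: load  L0 → O/S on L0; bus BusRd; mem=51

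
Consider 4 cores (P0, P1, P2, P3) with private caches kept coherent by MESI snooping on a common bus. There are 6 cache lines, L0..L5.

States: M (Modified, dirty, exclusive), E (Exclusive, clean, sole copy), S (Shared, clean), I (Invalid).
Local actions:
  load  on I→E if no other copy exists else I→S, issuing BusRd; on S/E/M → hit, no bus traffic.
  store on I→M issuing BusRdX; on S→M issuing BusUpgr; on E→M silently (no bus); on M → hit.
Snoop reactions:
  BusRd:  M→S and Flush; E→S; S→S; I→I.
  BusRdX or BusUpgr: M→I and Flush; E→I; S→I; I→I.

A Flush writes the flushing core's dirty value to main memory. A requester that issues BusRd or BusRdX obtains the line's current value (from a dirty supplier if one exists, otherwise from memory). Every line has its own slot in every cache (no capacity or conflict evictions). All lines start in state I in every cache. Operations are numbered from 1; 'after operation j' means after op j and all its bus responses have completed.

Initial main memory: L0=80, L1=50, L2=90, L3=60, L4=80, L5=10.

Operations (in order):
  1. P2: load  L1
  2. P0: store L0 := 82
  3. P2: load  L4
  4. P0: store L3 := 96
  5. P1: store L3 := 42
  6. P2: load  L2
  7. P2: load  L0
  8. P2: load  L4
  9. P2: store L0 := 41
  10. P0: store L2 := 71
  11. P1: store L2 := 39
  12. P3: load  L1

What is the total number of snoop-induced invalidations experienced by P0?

invalidations = 3

  op1 P2: load  L1 → I/I/E/I on L1; bus BusRd; mem=50
  op2 P0: store L0 := 82 → M/I/I/I on L0; bus BusRdX; mem=80
  op3 P2: load  L4 → I/I/E/I on L4; bus BusRd; mem=80
  op4 P0: store L3 := 96 → M/I/I/I on L3; bus BusRdX; mem=60
  op5 P1: store L3 := 42 → I/M/I/I on L3; bus BusRdX Flush; mem=96
  op6 P2: load  L2 → I/I/E/I on L2; bus BusRd; mem=90
  op7 P2: load  L0 → S/I/S/I on L0; bus BusRd Flush; mem=82
  op8 P2: load  L4 → I/I/E/I on L4; bus (none); mem=80
  op9 P2: store L0 := 41 → I/I/M/I on L0; bus BusUpgr; mem=82
  op10 P0: store L2 := 71 → M/I/I/I on L2; bus BusRdX; mem=90
  op11 P1: store L2 := 39 → I/M/I/I on L2; bus BusRdX Flush; mem=71
  op12 P3: load  L1 → I/I/S/S on L1; bus BusRd; mem=50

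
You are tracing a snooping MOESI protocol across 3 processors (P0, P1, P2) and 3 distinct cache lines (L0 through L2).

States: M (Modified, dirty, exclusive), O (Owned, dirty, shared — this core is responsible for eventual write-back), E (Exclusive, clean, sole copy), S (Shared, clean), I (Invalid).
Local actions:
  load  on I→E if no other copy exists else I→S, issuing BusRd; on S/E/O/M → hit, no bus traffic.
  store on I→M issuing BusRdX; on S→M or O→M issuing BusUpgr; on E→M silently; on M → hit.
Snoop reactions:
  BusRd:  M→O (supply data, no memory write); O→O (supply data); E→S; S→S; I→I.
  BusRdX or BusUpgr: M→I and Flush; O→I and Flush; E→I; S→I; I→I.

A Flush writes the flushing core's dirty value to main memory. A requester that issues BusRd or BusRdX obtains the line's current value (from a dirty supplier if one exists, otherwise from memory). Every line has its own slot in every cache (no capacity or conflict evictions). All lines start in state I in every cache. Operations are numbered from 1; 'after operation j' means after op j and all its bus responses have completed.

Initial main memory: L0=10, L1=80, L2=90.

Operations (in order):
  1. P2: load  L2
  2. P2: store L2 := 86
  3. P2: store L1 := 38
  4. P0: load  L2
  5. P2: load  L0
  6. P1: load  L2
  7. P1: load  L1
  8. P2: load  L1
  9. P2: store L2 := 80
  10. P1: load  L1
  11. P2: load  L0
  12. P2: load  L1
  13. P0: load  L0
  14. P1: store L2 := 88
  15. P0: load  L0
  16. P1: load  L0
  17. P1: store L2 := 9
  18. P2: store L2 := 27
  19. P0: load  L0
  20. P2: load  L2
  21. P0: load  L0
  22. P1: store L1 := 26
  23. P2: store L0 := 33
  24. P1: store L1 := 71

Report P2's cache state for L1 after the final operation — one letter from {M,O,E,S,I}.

[1] P2: load  L2 | P0:I, P1:I, P2:E(90) | bus: BusRd
[2] P2: store L2 := 86 | P0:I, P1:I, P2:M(86) | bus: none
[3] P2: store L1 := 38 | P0:I, P1:I, P2:M(38) | bus: BusRdX
[4] P0: load  L2 | P0:S(86), P1:I, P2:O(86) | bus: BusRd
[5] P2: load  L0 | P0:I, P1:I, P2:E(10) | bus: BusRd
[6] P1: load  L2 | P0:S(86), P1:S(86), P2:O(86) | bus: BusRd
[7] P1: load  L1 | P0:I, P1:S(38), P2:O(38) | bus: BusRd
[8] P2: load  L1 | P0:I, P1:S(38), P2:O(38) | bus: none
[9] P2: store L2 := 80 | P0:I, P1:I, P2:M(80) | bus: BusUpgr
[10] P1: load  L1 | P0:I, P1:S(38), P2:O(38) | bus: none
[11] P2: load  L0 | P0:I, P1:I, P2:E(10) | bus: none
[12] P2: load  L1 | P0:I, P1:S(38), P2:O(38) | bus: none
[13] P0: load  L0 | P0:S(10), P1:I, P2:S(10) | bus: BusRd
[14] P1: store L2 := 88 | P0:I, P1:M(88), P2:I | bus: BusRdX,Flush
[15] P0: load  L0 | P0:S(10), P1:I, P2:S(10) | bus: none
[16] P1: load  L0 | P0:S(10), P1:S(10), P2:S(10) | bus: BusRd
[17] P1: store L2 := 9 | P0:I, P1:M(9), P2:I | bus: none
[18] P2: store L2 := 27 | P0:I, P1:I, P2:M(27) | bus: BusRdX,Flush
[19] P0: load  L0 | P0:S(10), P1:S(10), P2:S(10) | bus: none
[20] P2: load  L2 | P0:I, P1:I, P2:M(27) | bus: none
[21] P0: load  L0 | P0:S(10), P1:S(10), P2:S(10) | bus: none
[22] P1: store L1 := 26 | P0:I, P1:M(26), P2:I | bus: BusUpgr,Flush
[23] P2: store L0 := 33 | P0:I, P1:I, P2:M(33) | bus: BusUpgr
[24] P1: store L1 := 71 | P0:I, P1:M(71), P2:I | bus: none

state = I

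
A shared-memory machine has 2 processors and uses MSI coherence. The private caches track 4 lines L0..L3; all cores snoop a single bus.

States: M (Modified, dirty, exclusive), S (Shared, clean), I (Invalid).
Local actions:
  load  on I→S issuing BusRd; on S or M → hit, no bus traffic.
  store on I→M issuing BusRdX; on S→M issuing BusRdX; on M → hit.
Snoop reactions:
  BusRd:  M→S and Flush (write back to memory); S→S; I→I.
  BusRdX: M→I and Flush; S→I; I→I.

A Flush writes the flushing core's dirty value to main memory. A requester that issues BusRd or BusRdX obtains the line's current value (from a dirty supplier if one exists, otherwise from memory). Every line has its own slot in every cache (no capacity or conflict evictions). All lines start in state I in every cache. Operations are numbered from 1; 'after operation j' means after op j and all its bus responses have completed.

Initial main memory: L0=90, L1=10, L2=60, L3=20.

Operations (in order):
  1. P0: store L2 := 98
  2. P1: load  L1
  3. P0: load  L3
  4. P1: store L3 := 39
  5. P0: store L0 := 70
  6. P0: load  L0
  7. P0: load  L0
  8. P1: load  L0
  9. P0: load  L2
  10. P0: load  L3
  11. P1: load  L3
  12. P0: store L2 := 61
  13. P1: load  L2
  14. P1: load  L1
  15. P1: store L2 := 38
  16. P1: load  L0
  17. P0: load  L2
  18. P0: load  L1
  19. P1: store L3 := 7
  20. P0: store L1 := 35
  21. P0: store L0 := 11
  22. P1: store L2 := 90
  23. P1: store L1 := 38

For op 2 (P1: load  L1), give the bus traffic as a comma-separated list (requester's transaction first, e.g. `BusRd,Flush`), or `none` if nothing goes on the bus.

bus = BusRd

step 1: P0: store L2 := 98  ⟶  MI  (L2)  txn=BusRdX  M[L2]=60
step 2: P1: load  L1  ⟶  IS  (L1)  txn=BusRd  M[L1]=10
step 3: P0: load  L3  ⟶  SI  (L3)  txn=BusRd  M[L3]=20
step 4: P1: store L3 := 39  ⟶  IM  (L3)  txn=BusRdX  M[L3]=20
step 5: P0: store L0 := 70  ⟶  MI  (L0)  txn=BusRdX  M[L0]=90
step 6: P0: load  L0  ⟶  MI  (L0)  txn=∅  M[L0]=90
step 7: P0: load  L0  ⟶  MI  (L0)  txn=∅  M[L0]=90
step 8: P1: load  L0  ⟶  SS  (L0)  txn=BusRd+Flush  M[L0]=70
step 9: P0: load  L2  ⟶  MI  (L2)  txn=∅  M[L2]=60
step 10: P0: load  L3  ⟶  SS  (L3)  txn=BusRd+Flush  M[L3]=39
step 11: P1: load  L3  ⟶  SS  (L3)  txn=∅  M[L3]=39
step 12: P0: store L2 := 61  ⟶  MI  (L2)  txn=∅  M[L2]=60
step 13: P1: load  L2  ⟶  SS  (L2)  txn=BusRd+Flush  M[L2]=61
step 14: P1: load  L1  ⟶  IS  (L1)  txn=∅  M[L1]=10
step 15: P1: store L2 := 38  ⟶  IM  (L2)  txn=BusRdX  M[L2]=61
step 16: P1: load  L0  ⟶  SS  (L0)  txn=∅  M[L0]=70
step 17: P0: load  L2  ⟶  SS  (L2)  txn=BusRd+Flush  M[L2]=38
step 18: P0: load  L1  ⟶  SS  (L1)  txn=BusRd  M[L1]=10
step 19: P1: store L3 := 7  ⟶  IM  (L3)  txn=BusRdX  M[L3]=39
step 20: P0: store L1 := 35  ⟶  MI  (L1)  txn=BusRdX  M[L1]=10
step 21: P0: store L0 := 11  ⟶  MI  (L0)  txn=BusRdX  M[L0]=70
step 22: P1: store L2 := 90  ⟶  IM  (L2)  txn=BusRdX  M[L2]=38
step 23: P1: store L1 := 38  ⟶  IM  (L1)  txn=BusRdX+Flush  M[L1]=35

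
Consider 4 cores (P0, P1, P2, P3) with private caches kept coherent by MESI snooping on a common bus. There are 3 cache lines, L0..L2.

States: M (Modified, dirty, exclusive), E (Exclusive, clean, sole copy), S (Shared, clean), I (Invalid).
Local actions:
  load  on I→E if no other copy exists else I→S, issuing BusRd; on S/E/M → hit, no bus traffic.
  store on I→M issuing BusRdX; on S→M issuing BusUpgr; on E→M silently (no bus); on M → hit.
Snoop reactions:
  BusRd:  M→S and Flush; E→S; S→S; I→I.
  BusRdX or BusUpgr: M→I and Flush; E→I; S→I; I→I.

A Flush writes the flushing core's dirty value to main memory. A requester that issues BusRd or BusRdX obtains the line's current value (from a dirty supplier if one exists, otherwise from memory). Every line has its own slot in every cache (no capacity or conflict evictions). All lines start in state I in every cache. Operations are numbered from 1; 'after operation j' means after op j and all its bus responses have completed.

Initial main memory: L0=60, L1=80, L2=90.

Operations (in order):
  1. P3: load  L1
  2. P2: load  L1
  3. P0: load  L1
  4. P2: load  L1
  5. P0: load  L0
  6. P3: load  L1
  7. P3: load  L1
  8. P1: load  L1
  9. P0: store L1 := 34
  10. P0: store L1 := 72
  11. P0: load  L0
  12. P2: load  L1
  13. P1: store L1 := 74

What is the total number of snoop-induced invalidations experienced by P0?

step 1: P3: load  L1  ⟶  IIIE  (L1)  txn=BusRd  M[L1]=80
step 2: P2: load  L1  ⟶  IISS  (L1)  txn=BusRd  M[L1]=80
step 3: P0: load  L1  ⟶  SISS  (L1)  txn=BusRd  M[L1]=80
step 4: P2: load  L1  ⟶  SISS  (L1)  txn=∅  M[L1]=80
step 5: P0: load  L0  ⟶  EIII  (L0)  txn=BusRd  M[L0]=60
step 6: P3: load  L1  ⟶  SISS  (L1)  txn=∅  M[L1]=80
step 7: P3: load  L1  ⟶  SISS  (L1)  txn=∅  M[L1]=80
step 8: P1: load  L1  ⟶  SSSS  (L1)  txn=BusRd  M[L1]=80
step 9: P0: store L1 := 34  ⟶  MIII  (L1)  txn=BusUpgr  M[L1]=80
step 10: P0: store L1 := 72  ⟶  MIII  (L1)  txn=∅  M[L1]=80
step 11: P0: load  L0  ⟶  EIII  (L0)  txn=∅  M[L0]=60
step 12: P2: load  L1  ⟶  SISI  (L1)  txn=BusRd+Flush  M[L1]=72
step 13: P1: store L1 := 74  ⟶  IMII  (L1)  txn=BusRdX  M[L1]=72

invalidations = 1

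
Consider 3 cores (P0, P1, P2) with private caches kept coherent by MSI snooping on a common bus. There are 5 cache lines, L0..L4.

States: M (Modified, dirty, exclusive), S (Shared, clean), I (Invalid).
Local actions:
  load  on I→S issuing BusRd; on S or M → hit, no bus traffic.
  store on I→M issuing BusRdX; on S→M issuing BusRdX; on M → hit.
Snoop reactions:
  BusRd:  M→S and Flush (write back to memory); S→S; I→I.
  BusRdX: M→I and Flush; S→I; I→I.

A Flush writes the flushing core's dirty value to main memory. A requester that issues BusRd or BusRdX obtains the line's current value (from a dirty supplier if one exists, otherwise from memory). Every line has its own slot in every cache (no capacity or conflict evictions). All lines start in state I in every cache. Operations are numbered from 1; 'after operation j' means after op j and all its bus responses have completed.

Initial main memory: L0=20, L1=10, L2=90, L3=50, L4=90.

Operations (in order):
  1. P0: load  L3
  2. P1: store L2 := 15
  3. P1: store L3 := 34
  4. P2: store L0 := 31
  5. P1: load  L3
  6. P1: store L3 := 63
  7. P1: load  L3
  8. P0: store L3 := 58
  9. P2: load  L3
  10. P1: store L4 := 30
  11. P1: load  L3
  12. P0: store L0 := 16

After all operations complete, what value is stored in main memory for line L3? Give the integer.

memory[L3] = 58

[1] P0: load  L3 | P0:S(50), P1:I, P2:I | bus: BusRd
[2] P1: store L2 := 15 | P0:I, P1:M(15), P2:I | bus: BusRdX
[3] P1: store L3 := 34 | P0:I, P1:M(34), P2:I | bus: BusRdX
[4] P2: store L0 := 31 | P0:I, P1:I, P2:M(31) | bus: BusRdX
[5] P1: load  L3 | P0:I, P1:M(34), P2:I | bus: none
[6] P1: store L3 := 63 | P0:I, P1:M(63), P2:I | bus: none
[7] P1: load  L3 | P0:I, P1:M(63), P2:I | bus: none
[8] P0: store L3 := 58 | P0:M(58), P1:I, P2:I | bus: BusRdX,Flush
[9] P2: load  L3 | P0:S(58), P1:I, P2:S(58) | bus: BusRd,Flush
[10] P1: store L4 := 30 | P0:I, P1:M(30), P2:I | bus: BusRdX
[11] P1: load  L3 | P0:S(58), P1:S(58), P2:S(58) | bus: BusRd
[12] P0: store L0 := 16 | P0:M(16), P1:I, P2:I | bus: BusRdX,Flush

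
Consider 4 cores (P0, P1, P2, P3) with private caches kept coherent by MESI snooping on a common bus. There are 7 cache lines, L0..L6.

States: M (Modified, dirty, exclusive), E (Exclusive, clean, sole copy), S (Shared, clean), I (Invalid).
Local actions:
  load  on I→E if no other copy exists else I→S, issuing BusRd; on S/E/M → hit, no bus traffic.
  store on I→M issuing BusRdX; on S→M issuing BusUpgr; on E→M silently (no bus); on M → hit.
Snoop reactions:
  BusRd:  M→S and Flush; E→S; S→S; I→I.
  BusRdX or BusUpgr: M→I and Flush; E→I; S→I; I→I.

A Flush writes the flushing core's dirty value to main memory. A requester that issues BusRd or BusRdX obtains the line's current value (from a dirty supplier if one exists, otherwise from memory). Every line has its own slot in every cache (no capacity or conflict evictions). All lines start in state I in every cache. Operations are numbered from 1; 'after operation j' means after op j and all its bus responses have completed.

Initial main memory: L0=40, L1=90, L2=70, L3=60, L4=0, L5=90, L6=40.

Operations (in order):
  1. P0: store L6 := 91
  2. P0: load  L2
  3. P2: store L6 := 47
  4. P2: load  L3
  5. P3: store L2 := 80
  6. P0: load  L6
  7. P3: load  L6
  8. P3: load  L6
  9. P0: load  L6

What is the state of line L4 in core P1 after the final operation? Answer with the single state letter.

state = I

  op1 P0: store L6 := 91 → M/I/I/I on L6; bus BusRdX; mem=40
  op2 P0: load  L2 → E/I/I/I on L2; bus BusRd; mem=70
  op3 P2: store L6 := 47 → I/I/M/I on L6; bus BusRdX Flush; mem=91
  op4 P2: load  L3 → I/I/E/I on L3; bus BusRd; mem=60
  op5 P3: store L2 := 80 → I/I/I/M on L2; bus BusRdX; mem=70
  op6 P0: load  L6 → S/I/S/I on L6; bus BusRd Flush; mem=47
  op7 P3: load  L6 → S/I/S/S on L6; bus BusRd; mem=47
  op8 P3: load  L6 → S/I/S/S on L6; bus (none); mem=47
  op9 P0: load  L6 → S/I/S/S on L6; bus (none); mem=47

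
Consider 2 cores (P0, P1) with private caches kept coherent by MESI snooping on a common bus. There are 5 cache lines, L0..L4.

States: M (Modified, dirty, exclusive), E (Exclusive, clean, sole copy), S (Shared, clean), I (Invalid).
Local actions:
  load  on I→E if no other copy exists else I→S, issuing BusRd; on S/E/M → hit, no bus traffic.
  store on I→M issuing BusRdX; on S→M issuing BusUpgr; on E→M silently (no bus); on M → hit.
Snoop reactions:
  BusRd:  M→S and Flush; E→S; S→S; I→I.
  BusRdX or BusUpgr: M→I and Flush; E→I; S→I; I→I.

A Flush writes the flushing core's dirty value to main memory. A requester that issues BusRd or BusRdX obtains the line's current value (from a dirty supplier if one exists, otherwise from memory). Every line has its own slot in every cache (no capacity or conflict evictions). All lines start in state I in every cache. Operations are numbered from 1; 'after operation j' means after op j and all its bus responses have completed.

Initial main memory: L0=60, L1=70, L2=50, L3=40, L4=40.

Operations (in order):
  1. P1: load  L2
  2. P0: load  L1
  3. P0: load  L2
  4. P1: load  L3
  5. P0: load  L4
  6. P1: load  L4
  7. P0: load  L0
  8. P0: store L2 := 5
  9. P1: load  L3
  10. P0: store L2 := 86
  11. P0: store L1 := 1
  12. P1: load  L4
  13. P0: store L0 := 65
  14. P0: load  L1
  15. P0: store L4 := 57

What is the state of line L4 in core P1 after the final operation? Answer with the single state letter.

1. P1: load  L2  bus=[BusRd]  L2: P0=I P1=E  mem[L2]=50
2. P0: load  L1  bus=[BusRd]  L1: P0=E P1=I  mem[L1]=70
3. P0: load  L2  bus=[BusRd]  L2: P0=S P1=S  mem[L2]=50
4. P1: load  L3  bus=[BusRd]  L3: P0=I P1=E  mem[L3]=40
5. P0: load  L4  bus=[BusRd]  L4: P0=E P1=I  mem[L4]=40
6. P1: load  L4  bus=[BusRd]  L4: P0=S P1=S  mem[L4]=40
7. P0: load  L0  bus=[BusRd]  L0: P0=E P1=I  mem[L0]=60
8. P0: store L2 := 5  bus=[BusUpgr]  L2: P0=M P1=I  mem[L2]=50
9. P1: load  L3  bus=[-]  L3: P0=I P1=E  mem[L3]=40
10. P0: store L2 := 86  bus=[-]  L2: P0=M P1=I  mem[L2]=50
11. P0: store L1 := 1  bus=[-]  L1: P0=M P1=I  mem[L1]=70
12. P1: load  L4  bus=[-]  L4: P0=S P1=S  mem[L4]=40
13. P0: store L0 := 65  bus=[-]  L0: P0=M P1=I  mem[L0]=60
14. P0: load  L1  bus=[-]  L1: P0=M P1=I  mem[L1]=70
15. P0: store L4 := 57  bus=[BusUpgr]  L4: P0=M P1=I  mem[L4]=40

state = I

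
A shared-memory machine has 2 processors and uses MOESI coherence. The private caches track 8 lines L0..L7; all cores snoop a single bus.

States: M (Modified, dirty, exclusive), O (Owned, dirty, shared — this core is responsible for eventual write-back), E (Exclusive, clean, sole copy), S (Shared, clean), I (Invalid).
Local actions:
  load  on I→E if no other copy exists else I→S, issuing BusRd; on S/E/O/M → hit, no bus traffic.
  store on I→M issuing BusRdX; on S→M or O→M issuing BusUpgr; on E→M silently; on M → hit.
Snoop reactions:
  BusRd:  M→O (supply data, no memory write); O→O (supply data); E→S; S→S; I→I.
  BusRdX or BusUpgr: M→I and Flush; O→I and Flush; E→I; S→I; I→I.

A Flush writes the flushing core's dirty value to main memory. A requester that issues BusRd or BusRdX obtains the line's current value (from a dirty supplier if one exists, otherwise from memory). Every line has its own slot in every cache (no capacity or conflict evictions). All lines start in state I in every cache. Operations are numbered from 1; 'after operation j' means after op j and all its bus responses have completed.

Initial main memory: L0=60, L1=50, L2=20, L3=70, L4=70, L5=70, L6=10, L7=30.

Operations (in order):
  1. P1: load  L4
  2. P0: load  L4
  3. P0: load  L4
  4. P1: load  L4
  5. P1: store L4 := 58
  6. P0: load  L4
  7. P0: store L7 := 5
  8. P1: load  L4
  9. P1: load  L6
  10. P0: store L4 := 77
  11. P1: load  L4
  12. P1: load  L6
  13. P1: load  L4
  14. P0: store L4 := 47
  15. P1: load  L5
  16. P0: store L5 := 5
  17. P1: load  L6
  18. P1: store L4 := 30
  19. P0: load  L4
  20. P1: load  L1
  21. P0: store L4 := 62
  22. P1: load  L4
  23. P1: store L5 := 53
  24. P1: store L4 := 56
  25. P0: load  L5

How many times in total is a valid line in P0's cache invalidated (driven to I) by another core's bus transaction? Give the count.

invalidations = 4

  op1 P1: load  L4 → I/E on L4; bus BusRd; mem=70
  op2 P0: load  L4 → S/S on L4; bus BusRd; mem=70
  op3 P0: load  L4 → S/S on L4; bus (none); mem=70
  op4 P1: load  L4 → S/S on L4; bus (none); mem=70
  op5 P1: store L4 := 58 → I/M on L4; bus BusUpgr; mem=70
  op6 P0: load  L4 → S/O on L4; bus BusRd; mem=70
  op7 P0: store L7 := 5 → M/I on L7; bus BusRdX; mem=30
  op8 P1: load  L4 → S/O on L4; bus (none); mem=70
  op9 P1: load  L6 → I/E on L6; bus BusRd; mem=10
  op10 P0: store L4 := 77 → M/I on L4; bus BusUpgr Flush; mem=58
  op11 P1: load  L4 → O/S on L4; bus BusRd; mem=58
  op12 P1: load  L6 → I/E on L6; bus (none); mem=10
  op13 P1: load  L4 → O/S on L4; bus (none); mem=58
  op14 P0: store L4 := 47 → M/I on L4; bus BusUpgr; mem=58
  op15 P1: load  L5 → I/E on L5; bus BusRd; mem=70
  op16 P0: store L5 := 5 → M/I on L5; bus BusRdX; mem=70
  op17 P1: load  L6 → I/E on L6; bus (none); mem=10
  op18 P1: store L4 := 30 → I/M on L4; bus BusRdX Flush; mem=47
  op19 P0: load  L4 → S/O on L4; bus BusRd; mem=47
  op20 P1: load  L1 → I/E on L1; bus BusRd; mem=50
  op21 P0: store L4 := 62 → M/I on L4; bus BusUpgr Flush; mem=30
  op22 P1: load  L4 → O/S on L4; bus BusRd; mem=30
  op23 P1: store L5 := 53 → I/M on L5; bus BusRdX Flush; mem=5
  op24 P1: store L4 := 56 → I/M on L4; bus BusUpgr Flush; mem=62
  op25 P0: load  L5 → S/O on L5; bus BusRd; mem=5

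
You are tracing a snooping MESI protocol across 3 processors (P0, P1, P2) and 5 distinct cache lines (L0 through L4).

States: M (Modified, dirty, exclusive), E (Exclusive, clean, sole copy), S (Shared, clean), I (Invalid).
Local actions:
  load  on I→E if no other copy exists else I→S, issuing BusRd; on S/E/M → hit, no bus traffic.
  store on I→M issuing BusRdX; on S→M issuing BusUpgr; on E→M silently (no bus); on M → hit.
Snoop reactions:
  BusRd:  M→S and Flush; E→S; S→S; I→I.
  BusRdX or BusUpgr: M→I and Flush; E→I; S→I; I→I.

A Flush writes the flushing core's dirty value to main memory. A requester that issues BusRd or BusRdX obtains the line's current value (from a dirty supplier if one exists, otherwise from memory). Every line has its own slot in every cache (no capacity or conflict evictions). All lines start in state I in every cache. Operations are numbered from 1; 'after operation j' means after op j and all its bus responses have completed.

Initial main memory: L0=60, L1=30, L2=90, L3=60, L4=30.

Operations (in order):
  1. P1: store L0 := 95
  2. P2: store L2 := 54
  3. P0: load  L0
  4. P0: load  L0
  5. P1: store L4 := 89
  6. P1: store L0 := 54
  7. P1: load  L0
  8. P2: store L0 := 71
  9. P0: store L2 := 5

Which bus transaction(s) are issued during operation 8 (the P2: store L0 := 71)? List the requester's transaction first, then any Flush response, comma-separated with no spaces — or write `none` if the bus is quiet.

bus = BusRdX,Flush

[1] P1: store L0 := 95 | P0:I, P1:M(95), P2:I | bus: BusRdX
[2] P2: store L2 := 54 | P0:I, P1:I, P2:M(54) | bus: BusRdX
[3] P0: load  L0 | P0:S(95), P1:S(95), P2:I | bus: BusRd,Flush
[4] P0: load  L0 | P0:S(95), P1:S(95), P2:I | bus: none
[5] P1: store L4 := 89 | P0:I, P1:M(89), P2:I | bus: BusRdX
[6] P1: store L0 := 54 | P0:I, P1:M(54), P2:I | bus: BusUpgr
[7] P1: load  L0 | P0:I, P1:M(54), P2:I | bus: none
[8] P2: store L0 := 71 | P0:I, P1:I, P2:M(71) | bus: BusRdX,Flush
[9] P0: store L2 := 5 | P0:M(5), P1:I, P2:I | bus: BusRdX,Flush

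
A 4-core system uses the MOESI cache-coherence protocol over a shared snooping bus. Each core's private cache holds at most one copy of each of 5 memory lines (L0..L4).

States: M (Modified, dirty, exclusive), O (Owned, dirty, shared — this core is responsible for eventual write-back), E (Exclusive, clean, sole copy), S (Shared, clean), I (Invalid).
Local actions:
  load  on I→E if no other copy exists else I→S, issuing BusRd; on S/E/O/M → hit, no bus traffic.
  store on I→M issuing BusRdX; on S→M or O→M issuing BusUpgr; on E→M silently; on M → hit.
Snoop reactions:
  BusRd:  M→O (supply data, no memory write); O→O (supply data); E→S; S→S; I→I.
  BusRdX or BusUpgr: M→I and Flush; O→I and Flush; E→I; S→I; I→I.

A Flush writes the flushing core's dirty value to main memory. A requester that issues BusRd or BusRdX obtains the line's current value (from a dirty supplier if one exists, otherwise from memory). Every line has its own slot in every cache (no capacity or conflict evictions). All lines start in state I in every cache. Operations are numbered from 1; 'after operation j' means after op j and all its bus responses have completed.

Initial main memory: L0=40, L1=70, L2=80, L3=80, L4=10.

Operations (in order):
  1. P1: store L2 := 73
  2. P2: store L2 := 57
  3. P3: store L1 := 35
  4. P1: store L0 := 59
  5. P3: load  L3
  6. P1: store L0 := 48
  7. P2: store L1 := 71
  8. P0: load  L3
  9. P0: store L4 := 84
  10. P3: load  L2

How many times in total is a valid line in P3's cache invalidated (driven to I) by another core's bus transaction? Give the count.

step 1: P1: store L2 := 73  ⟶  IMII  (L2)  txn=BusRdX  M[L2]=80
step 2: P2: store L2 := 57  ⟶  IIMI  (L2)  txn=BusRdX+Flush  M[L2]=73
step 3: P3: store L1 := 35  ⟶  IIIM  (L1)  txn=BusRdX  M[L1]=70
step 4: P1: store L0 := 59  ⟶  IMII  (L0)  txn=BusRdX  M[L0]=40
step 5: P3: load  L3  ⟶  IIIE  (L3)  txn=BusRd  M[L3]=80
step 6: P1: store L0 := 48  ⟶  IMII  (L0)  txn=∅  M[L0]=40
step 7: P2: store L1 := 71  ⟶  IIMI  (L1)  txn=BusRdX+Flush  M[L1]=35
step 8: P0: load  L3  ⟶  SIIS  (L3)  txn=BusRd  M[L3]=80
step 9: P0: store L4 := 84  ⟶  MIII  (L4)  txn=BusRdX  M[L4]=10
step 10: P3: load  L2  ⟶  IIOS  (L2)  txn=BusRd  M[L2]=73

invalidations = 1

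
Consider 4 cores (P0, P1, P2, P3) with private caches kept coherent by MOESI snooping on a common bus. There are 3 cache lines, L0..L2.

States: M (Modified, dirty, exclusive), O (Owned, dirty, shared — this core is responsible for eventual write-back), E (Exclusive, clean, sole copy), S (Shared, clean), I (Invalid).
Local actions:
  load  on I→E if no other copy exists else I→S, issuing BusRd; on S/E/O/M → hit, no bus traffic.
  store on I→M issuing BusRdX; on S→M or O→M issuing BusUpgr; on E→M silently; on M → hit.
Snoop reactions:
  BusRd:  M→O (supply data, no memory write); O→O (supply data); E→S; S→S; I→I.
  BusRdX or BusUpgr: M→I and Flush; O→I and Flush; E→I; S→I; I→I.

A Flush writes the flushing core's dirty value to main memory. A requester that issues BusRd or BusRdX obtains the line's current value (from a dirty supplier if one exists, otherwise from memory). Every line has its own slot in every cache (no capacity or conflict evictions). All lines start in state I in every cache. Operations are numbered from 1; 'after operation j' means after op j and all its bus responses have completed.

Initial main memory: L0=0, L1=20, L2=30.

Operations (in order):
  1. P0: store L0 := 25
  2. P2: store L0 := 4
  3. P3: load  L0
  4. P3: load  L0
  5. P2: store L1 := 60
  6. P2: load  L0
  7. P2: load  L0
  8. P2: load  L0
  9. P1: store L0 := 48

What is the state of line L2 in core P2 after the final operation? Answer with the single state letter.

state = I

  op1 P0: store L0 := 25 → M/I/I/I on L0; bus BusRdX; mem=0
  op2 P2: store L0 := 4 → I/I/M/I on L0; bus BusRdX Flush; mem=25
  op3 P3: load  L0 → I/I/O/S on L0; bus BusRd; mem=25
  op4 P3: load  L0 → I/I/O/S on L0; bus (none); mem=25
  op5 P2: store L1 := 60 → I/I/M/I on L1; bus BusRdX; mem=20
  op6 P2: load  L0 → I/I/O/S on L0; bus (none); mem=25
  op7 P2: load  L0 → I/I/O/S on L0; bus (none); mem=25
  op8 P2: load  L0 → I/I/O/S on L0; bus (none); mem=25
  op9 P1: store L0 := 48 → I/M/I/I on L0; bus BusRdX Flush; mem=4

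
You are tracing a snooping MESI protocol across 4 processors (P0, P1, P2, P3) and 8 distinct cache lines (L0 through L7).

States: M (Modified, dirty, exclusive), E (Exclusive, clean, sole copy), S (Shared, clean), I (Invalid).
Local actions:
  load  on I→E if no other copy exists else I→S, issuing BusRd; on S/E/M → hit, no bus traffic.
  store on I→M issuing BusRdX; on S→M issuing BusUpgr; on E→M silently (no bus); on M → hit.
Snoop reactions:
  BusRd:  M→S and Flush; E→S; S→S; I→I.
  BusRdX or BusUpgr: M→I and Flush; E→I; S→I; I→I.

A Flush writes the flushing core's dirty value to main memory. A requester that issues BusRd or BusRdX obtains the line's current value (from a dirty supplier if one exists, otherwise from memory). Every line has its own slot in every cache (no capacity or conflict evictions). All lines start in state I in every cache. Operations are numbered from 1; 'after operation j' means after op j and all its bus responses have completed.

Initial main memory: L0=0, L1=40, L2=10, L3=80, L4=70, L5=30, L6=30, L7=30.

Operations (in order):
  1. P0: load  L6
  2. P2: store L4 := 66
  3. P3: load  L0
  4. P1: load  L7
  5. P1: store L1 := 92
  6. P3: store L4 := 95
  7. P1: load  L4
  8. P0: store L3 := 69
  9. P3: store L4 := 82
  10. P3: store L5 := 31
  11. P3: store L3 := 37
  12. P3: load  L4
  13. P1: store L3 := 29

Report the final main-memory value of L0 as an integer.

[1] P0: load  L6 | P0:E(30), P1:I, P2:I, P3:I | bus: BusRd
[2] P2: store L4 := 66 | P0:I, P1:I, P2:M(66), P3:I | bus: BusRdX
[3] P3: load  L0 | P0:I, P1:I, P2:I, P3:E(0) | bus: BusRd
[4] P1: load  L7 | P0:I, P1:E(30), P2:I, P3:I | bus: BusRd
[5] P1: store L1 := 92 | P0:I, P1:M(92), P2:I, P3:I | bus: BusRdX
[6] P3: store L4 := 95 | P0:I, P1:I, P2:I, P3:M(95) | bus: BusRdX,Flush
[7] P1: load  L4 | P0:I, P1:S(95), P2:I, P3:S(95) | bus: BusRd,Flush
[8] P0: store L3 := 69 | P0:M(69), P1:I, P2:I, P3:I | bus: BusRdX
[9] P3: store L4 := 82 | P0:I, P1:I, P2:I, P3:M(82) | bus: BusUpgr
[10] P3: store L5 := 31 | P0:I, P1:I, P2:I, P3:M(31) | bus: BusRdX
[11] P3: store L3 := 37 | P0:I, P1:I, P2:I, P3:M(37) | bus: BusRdX,Flush
[12] P3: load  L4 | P0:I, P1:I, P2:I, P3:M(82) | bus: none
[13] P1: store L3 := 29 | P0:I, P1:M(29), P2:I, P3:I | bus: BusRdX,Flush

memory[L0] = 0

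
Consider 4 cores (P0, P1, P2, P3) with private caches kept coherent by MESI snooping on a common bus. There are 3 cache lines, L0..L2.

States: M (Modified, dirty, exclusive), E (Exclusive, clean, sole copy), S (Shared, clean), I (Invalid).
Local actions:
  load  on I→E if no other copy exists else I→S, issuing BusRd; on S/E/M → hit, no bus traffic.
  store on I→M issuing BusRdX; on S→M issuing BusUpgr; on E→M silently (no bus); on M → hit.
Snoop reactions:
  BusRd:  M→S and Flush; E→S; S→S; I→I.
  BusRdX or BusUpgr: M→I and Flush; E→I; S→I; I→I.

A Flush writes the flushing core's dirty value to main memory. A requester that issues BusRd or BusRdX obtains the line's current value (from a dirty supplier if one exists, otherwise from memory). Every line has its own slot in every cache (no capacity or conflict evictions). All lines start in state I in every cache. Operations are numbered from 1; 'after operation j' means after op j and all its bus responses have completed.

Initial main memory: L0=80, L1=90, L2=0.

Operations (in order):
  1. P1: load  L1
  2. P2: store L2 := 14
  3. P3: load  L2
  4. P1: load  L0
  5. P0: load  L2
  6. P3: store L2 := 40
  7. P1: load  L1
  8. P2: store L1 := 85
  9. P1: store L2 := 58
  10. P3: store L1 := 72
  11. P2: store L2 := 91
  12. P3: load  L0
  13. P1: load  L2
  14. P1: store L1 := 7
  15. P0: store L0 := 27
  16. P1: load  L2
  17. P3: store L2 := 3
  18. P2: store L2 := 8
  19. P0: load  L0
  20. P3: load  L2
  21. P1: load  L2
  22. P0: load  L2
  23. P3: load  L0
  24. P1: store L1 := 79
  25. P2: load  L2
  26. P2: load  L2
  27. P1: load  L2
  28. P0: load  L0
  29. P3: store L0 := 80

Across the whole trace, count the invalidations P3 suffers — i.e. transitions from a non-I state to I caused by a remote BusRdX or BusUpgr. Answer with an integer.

[1] P1: load  L1 | P0:I, P1:E(90), P2:I, P3:I | bus: BusRd
[2] P2: store L2 := 14 | P0:I, P1:I, P2:M(14), P3:I | bus: BusRdX
[3] P3: load  L2 | P0:I, P1:I, P2:S(14), P3:S(14) | bus: BusRd,Flush
[4] P1: load  L0 | P0:I, P1:E(80), P2:I, P3:I | bus: BusRd
[5] P0: load  L2 | P0:S(14), P1:I, P2:S(14), P3:S(14) | bus: BusRd
[6] P3: store L2 := 40 | P0:I, P1:I, P2:I, P3:M(40) | bus: BusUpgr
[7] P1: load  L1 | P0:I, P1:E(90), P2:I, P3:I | bus: none
[8] P2: store L1 := 85 | P0:I, P1:I, P2:M(85), P3:I | bus: BusRdX
[9] P1: store L2 := 58 | P0:I, P1:M(58), P2:I, P3:I | bus: BusRdX,Flush
[10] P3: store L1 := 72 | P0:I, P1:I, P2:I, P3:M(72) | bus: BusRdX,Flush
[11] P2: store L2 := 91 | P0:I, P1:I, P2:M(91), P3:I | bus: BusRdX,Flush
[12] P3: load  L0 | P0:I, P1:S(80), P2:I, P3:S(80) | bus: BusRd
[13] P1: load  L2 | P0:I, P1:S(91), P2:S(91), P3:I | bus: BusRd,Flush
[14] P1: store L1 := 7 | P0:I, P1:M(7), P2:I, P3:I | bus: BusRdX,Flush
[15] P0: store L0 := 27 | P0:M(27), P1:I, P2:I, P3:I | bus: BusRdX
[16] P1: load  L2 | P0:I, P1:S(91), P2:S(91), P3:I | bus: none
[17] P3: store L2 := 3 | P0:I, P1:I, P2:I, P3:M(3) | bus: BusRdX
[18] P2: store L2 := 8 | P0:I, P1:I, P2:M(8), P3:I | bus: BusRdX,Flush
[19] P0: load  L0 | P0:M(27), P1:I, P2:I, P3:I | bus: none
[20] P3: load  L2 | P0:I, P1:I, P2:S(8), P3:S(8) | bus: BusRd,Flush
[21] P1: load  L2 | P0:I, P1:S(8), P2:S(8), P3:S(8) | bus: BusRd
[22] P0: load  L2 | P0:S(8), P1:S(8), P2:S(8), P3:S(8) | bus: BusRd
[23] P3: load  L0 | P0:S(27), P1:I, P2:I, P3:S(27) | bus: BusRd,Flush
[24] P1: store L1 := 79 | P0:I, P1:M(79), P2:I, P3:I | bus: none
[25] P2: load  L2 | P0:S(8), P1:S(8), P2:S(8), P3:S(8) | bus: none
[26] P2: load  L2 | P0:S(8), P1:S(8), P2:S(8), P3:S(8) | bus: none
[27] P1: load  L2 | P0:S(8), P1:S(8), P2:S(8), P3:S(8) | bus: none
[28] P0: load  L0 | P0:S(27), P1:I, P2:I, P3:S(27) | bus: none
[29] P3: store L0 := 80 | P0:I, P1:I, P2:I, P3:M(80) | bus: BusUpgr

invalidations = 4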